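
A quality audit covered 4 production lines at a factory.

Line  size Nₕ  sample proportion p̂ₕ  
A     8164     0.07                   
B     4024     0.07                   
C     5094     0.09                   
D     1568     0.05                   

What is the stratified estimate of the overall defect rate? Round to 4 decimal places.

N = 8164 + 4024 + 5094 + 1568 = 18850.
Overall proportion = Σ (Nₕ/N)·p̂ₕ.
Σ Nₕp̂ₕ = 571.48 + 281.68 + 458.46 + 78.4 = 1390.02.
1390.02 / 18850 = 0.073741... → 0.0737.

0.0737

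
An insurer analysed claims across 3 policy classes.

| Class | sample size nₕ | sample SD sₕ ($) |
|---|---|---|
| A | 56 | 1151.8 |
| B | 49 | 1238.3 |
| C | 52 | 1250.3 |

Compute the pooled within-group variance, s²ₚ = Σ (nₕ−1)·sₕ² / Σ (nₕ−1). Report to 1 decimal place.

1469439.6

A: (56−1)·1151.8² = 55·1326643.24 = 72965378.2
B: (49−1)·1238.3² = 48·1533386.89 = 73602570.72
C: (52−1)·1250.3² = 51·1563250.09 = 79725754.59
Numerator = 226293703.51; denominator = Σ(nₕ−1) = 154.
s²ₚ = 226293703.51/154 = 1469439.633... → 1469439.6.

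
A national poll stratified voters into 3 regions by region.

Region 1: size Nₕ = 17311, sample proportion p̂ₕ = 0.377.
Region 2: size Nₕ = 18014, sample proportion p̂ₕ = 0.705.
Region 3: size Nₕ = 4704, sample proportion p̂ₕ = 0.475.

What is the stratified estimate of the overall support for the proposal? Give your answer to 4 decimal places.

0.5361

N = 17311 + 18014 + 4704 = 40029.
Overall proportion = Σ (Nₕ/N)·p̂ₕ.
Σ Nₕp̂ₕ = 6526.247 + 12699.87 + 2234.4 = 21460.517.
21460.517 / 40029 = 0.536124... → 0.5361.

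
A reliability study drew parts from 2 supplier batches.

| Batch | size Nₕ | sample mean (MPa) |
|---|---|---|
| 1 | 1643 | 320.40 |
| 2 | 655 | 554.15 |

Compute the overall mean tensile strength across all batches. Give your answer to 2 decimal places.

N = 2298; weights Wₕ = Nₕ/N = (0.7150, 0.2850).
x̄_st = Σ Wₕ·x̄ₕ = 0.7150·320.40 + 0.2850·554.15 ≈ 387.0259...
→ 387.03.

387.03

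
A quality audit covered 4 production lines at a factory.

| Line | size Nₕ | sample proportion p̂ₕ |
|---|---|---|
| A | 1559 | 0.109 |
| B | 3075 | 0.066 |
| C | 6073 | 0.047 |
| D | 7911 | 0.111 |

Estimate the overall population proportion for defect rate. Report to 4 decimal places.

N = 1559 + 3075 + 6073 + 7911 = 18618.
Overall proportion = Σ (Nₕ/N)·p̂ₕ.
Σ Nₕp̂ₕ = 169.931 + 202.95 + 285.431 + 878.121 = 1536.433.
1536.433 / 18618 = 0.082524... → 0.0825.

0.0825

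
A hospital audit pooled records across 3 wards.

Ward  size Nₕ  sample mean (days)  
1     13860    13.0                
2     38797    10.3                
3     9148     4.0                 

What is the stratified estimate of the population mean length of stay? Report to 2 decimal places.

9.97

N = 61805; weights Wₕ = Nₕ/N = (0.2243, 0.6277, 0.1480).
x̄_st = Σ Wₕ·x̄ₕ = 0.2243·13.0 + 0.6277·10.3 + 0.1480·4.0 ≈ 9.9730...
→ 9.97.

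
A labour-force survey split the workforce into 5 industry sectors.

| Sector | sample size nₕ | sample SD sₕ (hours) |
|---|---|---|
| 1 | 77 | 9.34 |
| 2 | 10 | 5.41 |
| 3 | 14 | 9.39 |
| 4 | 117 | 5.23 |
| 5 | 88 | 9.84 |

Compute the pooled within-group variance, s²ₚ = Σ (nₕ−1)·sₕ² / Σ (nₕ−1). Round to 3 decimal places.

1: (77−1)·9.34² = 76·87.2356 = 6629.9056
2: (10−1)·5.41² = 9·29.2681 = 263.4129
3: (14−1)·9.39² = 13·88.1721 = 1146.2373
4: (117−1)·5.23² = 116·27.3529 = 3172.9364
5: (88−1)·9.84² = 87·96.8256 = 8423.8272
Numerator = 19636.3194; denominator = Σ(nₕ−1) = 301.
s²ₚ = 19636.3194/301 = 65.23694... → 65.237.

65.237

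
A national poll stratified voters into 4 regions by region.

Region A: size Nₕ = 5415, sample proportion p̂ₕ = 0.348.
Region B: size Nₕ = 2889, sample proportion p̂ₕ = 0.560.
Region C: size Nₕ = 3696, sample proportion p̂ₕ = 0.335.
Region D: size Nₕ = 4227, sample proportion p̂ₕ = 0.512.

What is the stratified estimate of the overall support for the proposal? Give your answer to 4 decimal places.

Wₕ = Nₕ/N with N = 16227: 0.3337, 0.1780, 0.2278, 0.2605.
p̂_st = 0.3337·0.348 + 0.1780·0.560 + 0.2278·0.335 + 0.2605·0.512 ≈ 0.425503... → 0.4255.

0.4255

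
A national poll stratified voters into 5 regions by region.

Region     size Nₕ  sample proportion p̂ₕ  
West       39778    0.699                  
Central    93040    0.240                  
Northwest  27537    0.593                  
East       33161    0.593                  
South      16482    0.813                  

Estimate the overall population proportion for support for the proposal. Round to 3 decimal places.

0.474

N = 39778 + 93040 + 27537 + 33161 + 16482 = 209998.
Overall proportion = Σ (Nₕ/N)·p̂ₕ.
Σ Nₕp̂ₕ = 27804.822 + 22329.6 + 16329.441 + 19664.473 + 13399.866 = 99528.202.
99528.202 / 209998 = 0.47395... → 0.474.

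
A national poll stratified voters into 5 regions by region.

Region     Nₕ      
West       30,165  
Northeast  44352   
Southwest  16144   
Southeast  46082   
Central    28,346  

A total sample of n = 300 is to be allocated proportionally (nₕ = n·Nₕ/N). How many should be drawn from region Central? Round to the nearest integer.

Share of region Central = 28346/165089 = 0.17170.
Allocate 300 × 0.17170 = 51.510... → 52.

52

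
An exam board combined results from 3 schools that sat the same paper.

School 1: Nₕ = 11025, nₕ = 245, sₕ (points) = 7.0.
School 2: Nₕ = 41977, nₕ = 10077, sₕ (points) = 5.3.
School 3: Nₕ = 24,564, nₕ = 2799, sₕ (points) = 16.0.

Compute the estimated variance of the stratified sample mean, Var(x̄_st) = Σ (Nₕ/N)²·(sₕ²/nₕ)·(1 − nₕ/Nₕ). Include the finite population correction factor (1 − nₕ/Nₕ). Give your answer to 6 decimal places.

N = 77566. Term for each stratum: Wₕ²sₕ²/nₕ·(1−nₕ/Nₕ).
Var(x̄_st) = 0.003950796 + 0.000620411 + 0.008127407 = 0.012698615 → 0.012699.

0.012699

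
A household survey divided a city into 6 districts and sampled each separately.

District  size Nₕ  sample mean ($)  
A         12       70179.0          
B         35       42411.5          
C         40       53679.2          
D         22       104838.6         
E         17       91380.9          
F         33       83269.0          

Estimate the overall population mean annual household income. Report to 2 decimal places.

69695.09

x̄_st = (Σ Nₕx̄ₕ) / (Σ Nₕ) = (12·70179.0 + 35·42411.5 + 40·53679.2 + 22·104838.6 + 17·91380.9 + 33·83269.0) / 159
= 11081520 / 159 = 69695.0943... → 69695.09.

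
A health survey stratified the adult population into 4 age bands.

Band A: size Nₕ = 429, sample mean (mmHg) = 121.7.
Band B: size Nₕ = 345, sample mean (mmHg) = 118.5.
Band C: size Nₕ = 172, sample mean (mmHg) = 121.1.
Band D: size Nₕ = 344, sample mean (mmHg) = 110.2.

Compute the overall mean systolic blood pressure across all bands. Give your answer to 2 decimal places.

117.70

x̄_st = (Σ Nₕx̄ₕ) / (Σ Nₕ) = (429·121.7 + 345·118.5 + 172·121.1 + 344·110.2) / 1290
= 151829.8 / 1290 = 117.6975... → 117.70.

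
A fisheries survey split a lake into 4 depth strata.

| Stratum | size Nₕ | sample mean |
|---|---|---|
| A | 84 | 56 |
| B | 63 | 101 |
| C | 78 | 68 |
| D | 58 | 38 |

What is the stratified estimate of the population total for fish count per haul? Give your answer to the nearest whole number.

Population total = Σ Nₕ·x̄ₕ (each stratum's size times its mean).
84·56 + 63·101 + 78·68 + 58·38 = 4704 + 6363 + 5304 + 2204 = 18575.

18575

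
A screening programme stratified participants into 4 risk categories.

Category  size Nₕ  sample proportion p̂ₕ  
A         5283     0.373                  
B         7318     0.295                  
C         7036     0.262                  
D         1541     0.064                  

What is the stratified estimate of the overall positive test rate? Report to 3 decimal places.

0.287

Wₕ = Nₕ/N with N = 21178: 0.2495, 0.3455, 0.3322, 0.0728.
p̂_st = 0.2495·0.373 + 0.3455·0.295 + 0.3322·0.262 + 0.0728·0.064 ≈ 0.28669... → 0.287.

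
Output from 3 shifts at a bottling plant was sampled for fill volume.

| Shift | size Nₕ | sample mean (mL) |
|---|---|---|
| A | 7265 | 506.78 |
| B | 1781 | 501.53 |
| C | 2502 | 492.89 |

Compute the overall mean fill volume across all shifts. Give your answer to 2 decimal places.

502.96

x̄_st = (Σ Nₕx̄ₕ) / (Σ Nₕ) = (7265·506.78 + 1781·501.53 + 2502·492.89) / 11548
= 5808192.41 / 11548 = 502.9609... → 502.96.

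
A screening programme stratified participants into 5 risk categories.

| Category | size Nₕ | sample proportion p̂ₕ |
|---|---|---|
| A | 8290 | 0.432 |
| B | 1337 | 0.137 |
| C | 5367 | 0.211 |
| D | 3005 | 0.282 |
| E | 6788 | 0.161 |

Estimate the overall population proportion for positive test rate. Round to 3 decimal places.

0.276

Wₕ = Nₕ/N with N = 24787: 0.3344, 0.0539, 0.2165, 0.1212, 0.2739.
p̂_st = 0.3344·0.432 + 0.0539·0.137 + 0.2165·0.211 + 0.1212·0.282 + 0.2739·0.161 ≈ 0.27584... → 0.276.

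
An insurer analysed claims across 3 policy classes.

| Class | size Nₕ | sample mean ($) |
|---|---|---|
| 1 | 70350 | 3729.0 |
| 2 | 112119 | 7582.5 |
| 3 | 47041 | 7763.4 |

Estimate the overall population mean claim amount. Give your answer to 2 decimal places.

6438.39

N = 70350 + 112119 + 47041 = 229510.
The stratified mean weights each stratum mean by its population share Nₕ/N.
Σ Nₕx̄ₕ = 70350·3729.0 + 112119·7582.5 + 47041·7763.4 = 262335150 + 850142317.5 + 365198099.4 = 1477675566.9.
Divide by N: 1477675566.9 / 229510 = 6438.3930... → 6438.39.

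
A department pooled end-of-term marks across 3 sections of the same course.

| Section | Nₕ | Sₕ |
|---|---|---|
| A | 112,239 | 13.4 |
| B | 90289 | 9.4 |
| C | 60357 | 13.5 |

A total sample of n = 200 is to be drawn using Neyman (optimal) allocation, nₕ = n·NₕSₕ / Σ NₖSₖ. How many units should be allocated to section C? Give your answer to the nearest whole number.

A: NₕSₕ = 112239·13.4 = 1504002.6
B: NₕSₕ = 90289·9.4 = 848716.6
C: NₕSₕ = 60357·13.5 = 814819.5
Σ NₕSₕ = 3167538.7.
n_C = 200·814819.5/3167538.7 = 51.448... → 51.

51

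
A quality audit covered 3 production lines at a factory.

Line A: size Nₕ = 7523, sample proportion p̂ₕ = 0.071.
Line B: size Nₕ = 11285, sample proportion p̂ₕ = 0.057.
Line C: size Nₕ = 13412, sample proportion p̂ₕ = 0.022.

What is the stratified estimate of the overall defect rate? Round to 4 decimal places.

0.0457

Wₕ = Nₕ/N with N = 32220: 0.2335, 0.3502, 0.4163.
p̂_st = 0.2335·0.071 + 0.3502·0.057 + 0.4163·0.022 ≈ 0.045700... → 0.0457.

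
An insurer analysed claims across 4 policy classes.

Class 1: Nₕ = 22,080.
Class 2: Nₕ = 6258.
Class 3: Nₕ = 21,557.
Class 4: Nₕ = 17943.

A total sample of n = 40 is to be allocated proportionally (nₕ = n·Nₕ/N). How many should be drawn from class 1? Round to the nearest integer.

Share of class 1 = 22080/67838 = 0.32548.
Allocate 40 × 0.32548 = 13.019... → 13.

13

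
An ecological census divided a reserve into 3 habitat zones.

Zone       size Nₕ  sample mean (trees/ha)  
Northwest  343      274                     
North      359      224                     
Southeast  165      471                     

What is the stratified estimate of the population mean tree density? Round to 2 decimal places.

290.79

N = 867; weights Wₕ = Nₕ/N = (0.3956, 0.4141, 0.1903).
x̄_st = Σ Wₕ·x̄ₕ = 0.3956·274 + 0.4141·224 + 0.1903·471 ≈ 290.7878...
→ 290.79.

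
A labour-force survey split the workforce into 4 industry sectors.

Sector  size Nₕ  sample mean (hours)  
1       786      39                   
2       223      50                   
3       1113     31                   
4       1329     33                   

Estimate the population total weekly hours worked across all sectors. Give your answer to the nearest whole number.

Population total = Σ Nₕ·x̄ₕ (each stratum's size times its mean).
786·39 + 223·50 + 1113·31 + 1329·33 = 30654 + 11150 + 34503 + 43857 = 120164.

120164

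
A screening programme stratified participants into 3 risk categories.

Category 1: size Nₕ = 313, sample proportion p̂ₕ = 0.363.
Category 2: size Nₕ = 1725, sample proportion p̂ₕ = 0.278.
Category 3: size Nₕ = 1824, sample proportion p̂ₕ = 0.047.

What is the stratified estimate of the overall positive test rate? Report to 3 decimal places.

N = 313 + 1725 + 1824 = 3862.
Overall proportion = Σ (Nₕ/N)·p̂ₕ.
Σ Nₕp̂ₕ = 113.619 + 479.55 + 85.728 = 678.897.
678.897 / 3862 = 0.17579... → 0.176.

0.176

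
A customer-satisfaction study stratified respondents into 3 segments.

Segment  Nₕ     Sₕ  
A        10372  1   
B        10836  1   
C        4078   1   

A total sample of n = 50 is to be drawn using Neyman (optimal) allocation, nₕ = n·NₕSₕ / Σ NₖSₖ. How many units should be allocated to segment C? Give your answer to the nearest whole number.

A: NₕSₕ = 10372·1 = 10372
B: NₕSₕ = 10836·1 = 10836
C: NₕSₕ = 4078·1 = 4078
Σ NₕSₕ = 25286.
n_C = 50·4078/25286 = 8.064... → 8.

8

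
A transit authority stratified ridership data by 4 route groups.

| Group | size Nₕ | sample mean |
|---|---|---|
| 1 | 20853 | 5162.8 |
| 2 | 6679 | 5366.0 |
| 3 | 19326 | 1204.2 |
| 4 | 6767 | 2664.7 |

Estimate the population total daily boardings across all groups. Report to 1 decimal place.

184803776.5

Estimate total by summing Nₕ·x̄ₕ over strata.
20853·5162.8 + 6679·5366.0 + 19326·1204.2 + 6767·2664.7 = 107659868.4 + 35839514 + 23272369.2 + 18032024.9 = 184803776.5.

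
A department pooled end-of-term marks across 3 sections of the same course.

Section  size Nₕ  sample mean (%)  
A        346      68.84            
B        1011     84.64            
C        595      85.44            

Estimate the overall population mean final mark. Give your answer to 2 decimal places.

82.08

x̄_st = (Σ Nₕx̄ₕ) / (Σ Nₕ) = (346·68.84 + 1011·84.64 + 595·85.44) / 1952
= 160226.48 / 1952 = 82.0832... → 82.08.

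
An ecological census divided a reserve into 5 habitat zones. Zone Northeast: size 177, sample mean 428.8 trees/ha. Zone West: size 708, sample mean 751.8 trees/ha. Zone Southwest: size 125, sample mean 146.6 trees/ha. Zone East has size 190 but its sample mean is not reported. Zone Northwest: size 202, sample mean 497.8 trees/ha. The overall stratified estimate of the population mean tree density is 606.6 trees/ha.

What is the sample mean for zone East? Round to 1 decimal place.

649.5

Σ Nₕx̄ₕ = N·μ, so 190·x̄_East = 1402·606.6 − (177·428.8 + 708·751.8 + 125·146.6 + 202·497.8).
= 850453.2 − 727052.6 = 123400.6.
x̄_East = 123400.6 / 190 = 649.477... → 649.5.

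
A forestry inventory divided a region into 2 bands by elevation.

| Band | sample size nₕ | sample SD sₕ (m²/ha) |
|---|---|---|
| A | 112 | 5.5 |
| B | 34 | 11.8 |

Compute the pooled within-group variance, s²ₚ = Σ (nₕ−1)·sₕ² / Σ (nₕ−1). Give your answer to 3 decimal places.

A: (112−1)·5.5² = 111·30.25 = 3357.75
B: (34−1)·11.8² = 33·139.24 = 4594.92
Numerator = 7952.67; denominator = Σ(nₕ−1) = 144.
s²ₚ = 7952.67/144 = 55.22688... → 55.227.

55.227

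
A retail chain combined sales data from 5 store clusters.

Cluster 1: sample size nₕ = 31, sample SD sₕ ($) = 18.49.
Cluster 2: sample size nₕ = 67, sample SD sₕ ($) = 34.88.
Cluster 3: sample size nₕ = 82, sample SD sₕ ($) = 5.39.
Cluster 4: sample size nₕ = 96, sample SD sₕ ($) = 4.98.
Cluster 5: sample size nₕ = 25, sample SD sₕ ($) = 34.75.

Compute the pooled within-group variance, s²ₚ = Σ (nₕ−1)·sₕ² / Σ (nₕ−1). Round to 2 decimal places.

419.74

Degrees of freedom: 30 + 66 + 81 + 95 + 24 = 296.
Σ(nₕ−1)sₕ² = 30·341.8801 + 66·1216.6144 + 81·29.0521 + 95·24.8004 + 24·1207.5625 = 124243.7115.
s²ₚ = 124243.7115 / 296 = 419.7423... → 419.74.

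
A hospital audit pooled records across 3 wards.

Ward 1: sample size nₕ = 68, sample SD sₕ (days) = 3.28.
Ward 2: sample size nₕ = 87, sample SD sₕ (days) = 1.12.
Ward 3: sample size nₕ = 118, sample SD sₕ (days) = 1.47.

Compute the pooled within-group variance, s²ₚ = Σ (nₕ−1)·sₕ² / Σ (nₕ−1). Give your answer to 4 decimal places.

1: (68−1)·3.28² = 67·10.7584 = 720.8128
2: (87−1)·1.12² = 86·1.2544 = 107.8784
3: (118−1)·1.47² = 117·2.1609 = 252.8253
Numerator = 1081.5165; denominator = Σ(nₕ−1) = 270.
s²ₚ = 1081.5165/270 = 4.005617... → 4.0056.

4.0056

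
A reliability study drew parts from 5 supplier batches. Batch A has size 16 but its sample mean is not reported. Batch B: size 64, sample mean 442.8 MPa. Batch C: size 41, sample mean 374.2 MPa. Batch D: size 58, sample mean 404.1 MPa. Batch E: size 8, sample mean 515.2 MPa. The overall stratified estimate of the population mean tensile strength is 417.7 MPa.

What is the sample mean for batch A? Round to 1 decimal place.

429.3

N = 16 + 64 + 41 + 58 + 8 = 187.
Overall total = μ·N = 417.7·187 = 78109.9.
Subtract the known strata: 64·442.8 + 41·374.2 + 58·404.1 + 8·515.2 = 71240.8.
Remaining total for batch A: 78109.9 − 71240.8 = 6869.1.
Divide by its size: 6869.1 / 16 = 429.319... → 429.3.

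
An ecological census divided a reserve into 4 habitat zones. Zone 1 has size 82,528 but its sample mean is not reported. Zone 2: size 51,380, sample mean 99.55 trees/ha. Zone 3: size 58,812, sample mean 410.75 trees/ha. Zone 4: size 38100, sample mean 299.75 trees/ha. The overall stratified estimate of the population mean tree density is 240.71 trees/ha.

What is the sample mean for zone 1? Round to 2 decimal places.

180.16

Σ Nₕx̄ₕ = N·μ, so 82528·x̄_1 = 230820·240.71 − (51380·99.55 + 58812·410.75 + 38100·299.75).
= 55560682.2 − 40692383 = 14868299.2.
x̄_1 = 14868299.2 / 82528 = 180.1607... → 180.16.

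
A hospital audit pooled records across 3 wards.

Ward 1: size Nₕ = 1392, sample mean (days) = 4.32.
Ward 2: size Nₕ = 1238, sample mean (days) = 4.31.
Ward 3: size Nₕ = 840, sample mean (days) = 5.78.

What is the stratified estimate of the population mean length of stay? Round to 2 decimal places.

N = 1392 + 1238 + 840 = 3470.
Overall mean = Σ (Nₕ/N)·x̄ₕ — weight by population share, not a simple average.
Σ Nₕx̄ₕ = 1392·4.32 + 1238·4.31 + 840·5.78 = 6013.44 + 5335.78 + 4855.2 = 16204.42.
Divide by N: 16204.42 / 3470 = 4.6699... → 4.67.

4.67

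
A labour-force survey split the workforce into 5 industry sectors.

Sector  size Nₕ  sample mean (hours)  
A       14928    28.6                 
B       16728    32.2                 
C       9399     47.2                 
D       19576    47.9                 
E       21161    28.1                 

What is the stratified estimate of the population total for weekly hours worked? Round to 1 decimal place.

Estimate total by summing Nₕ·x̄ₕ over strata.
14928·28.6 + 16728·32.2 + 9399·47.2 + 19576·47.9 + 21161·28.1 = 426940.8 + 538641.6 + 443632.8 + 937690.4 + 594624.1 = 2941529.7.

2941529.7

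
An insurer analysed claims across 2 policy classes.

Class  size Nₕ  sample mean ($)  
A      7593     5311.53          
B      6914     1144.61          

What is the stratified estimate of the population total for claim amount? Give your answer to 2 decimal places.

Estimate total by summing Nₕ·x̄ₕ over strata.
7593·5311.53 + 6914·1144.61 = 40330447.29 + 7913833.54 = 48244280.83.

48244280.83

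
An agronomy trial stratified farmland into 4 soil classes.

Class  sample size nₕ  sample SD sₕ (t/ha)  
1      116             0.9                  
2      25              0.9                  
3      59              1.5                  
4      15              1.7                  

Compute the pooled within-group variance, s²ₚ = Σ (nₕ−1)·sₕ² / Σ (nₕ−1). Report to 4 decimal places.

1.3438

Degrees of freedom: 115 + 24 + 58 + 14 = 211.
Σ(nₕ−1)sₕ² = 115·0.81 + 24·0.81 + 58·2.25 + 14·2.89 = 283.55.
s²ₚ = 283.55 / 211 = 1.343839... → 1.3438.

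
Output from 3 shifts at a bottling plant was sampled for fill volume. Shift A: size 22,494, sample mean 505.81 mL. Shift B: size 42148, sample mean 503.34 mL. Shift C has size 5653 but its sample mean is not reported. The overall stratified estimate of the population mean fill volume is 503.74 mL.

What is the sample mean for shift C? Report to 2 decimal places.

Σ Nₕx̄ₕ = N·μ, so 5653·x̄_C = 70295·503.74 − (22494·505.81 + 42148·503.34).
= 35410403.3 − 32592464.46 = 2817938.84.
x̄_C = 2817938.84 / 5653 = 498.4856... → 498.49.

498.49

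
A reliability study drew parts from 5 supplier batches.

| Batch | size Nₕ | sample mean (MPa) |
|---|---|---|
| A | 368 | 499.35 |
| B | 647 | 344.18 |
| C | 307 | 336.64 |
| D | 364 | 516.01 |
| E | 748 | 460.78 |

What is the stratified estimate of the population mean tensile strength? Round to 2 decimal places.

428.22

x̄_st = (Σ Nₕx̄ₕ) / (Σ Nₕ) = (368·499.35 + 647·344.18 + 307·336.64 + 364·516.01 + 748·460.78) / 2434
= 1042284.82 / 2434 = 428.2189... → 428.22.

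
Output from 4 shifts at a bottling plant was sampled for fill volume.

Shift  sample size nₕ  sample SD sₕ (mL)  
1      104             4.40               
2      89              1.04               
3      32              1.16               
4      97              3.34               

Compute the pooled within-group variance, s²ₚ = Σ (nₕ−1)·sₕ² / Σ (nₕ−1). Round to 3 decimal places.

10.069

Degrees of freedom: 103 + 88 + 31 + 96 = 318.
Σ(nₕ−1)sₕ² = 103·19.36 + 88·1.0816 + 31·1.3456 + 96·11.1556 = 3201.912.
s²ₚ = 3201.912 / 318 = 10.06891... → 10.069.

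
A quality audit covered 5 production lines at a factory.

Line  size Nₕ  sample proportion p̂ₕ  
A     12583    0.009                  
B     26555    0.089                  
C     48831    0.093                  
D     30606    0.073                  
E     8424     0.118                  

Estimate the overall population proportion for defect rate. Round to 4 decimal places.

0.0807

N = 12583 + 26555 + 48831 + 30606 + 8424 = 126999.
Overall proportion = Σ (Nₕ/N)·p̂ₕ.
Σ Nₕp̂ₕ = 113.247 + 2363.395 + 4541.283 + 2234.238 + 994.032 = 10246.195.
10246.195 / 126999 = 0.080679... → 0.0807.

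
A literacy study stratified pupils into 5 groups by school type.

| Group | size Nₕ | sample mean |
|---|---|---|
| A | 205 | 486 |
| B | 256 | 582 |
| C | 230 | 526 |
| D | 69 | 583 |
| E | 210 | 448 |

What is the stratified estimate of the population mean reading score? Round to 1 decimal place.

519.5

N = 970; weights Wₕ = Nₕ/N = (0.2113, 0.2639, 0.2371, 0.0711, 0.2165).
x̄_st = Σ Wₕ·x̄ₕ = 0.2113·486 + 0.2639·582 + 0.2371·526 + 0.0711·583 + 0.2165·448 ≈ 519.494...
→ 519.5.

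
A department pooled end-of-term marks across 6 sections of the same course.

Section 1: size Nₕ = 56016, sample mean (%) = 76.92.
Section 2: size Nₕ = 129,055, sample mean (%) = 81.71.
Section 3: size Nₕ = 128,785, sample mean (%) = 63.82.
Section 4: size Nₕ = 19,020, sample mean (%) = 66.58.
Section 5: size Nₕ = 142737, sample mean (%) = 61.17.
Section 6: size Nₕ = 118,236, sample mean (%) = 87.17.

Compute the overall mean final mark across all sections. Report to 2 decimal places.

73.04

N = 56016 + 129055 + 128785 + 19020 + 142737 + 118236 = 593849.
Overall mean = Σ (Nₕ/N)·x̄ₕ — weight by population share, not a simple average.
Σ Nₕx̄ₕ = 56016·76.92 + 129055·81.71 + 128785·63.82 + 19020·66.58 + 142737·61.17 + 118236·87.17 = 4308750.72 + 10545084.05 + 8219058.7 + 1266351.6 + 8731222.29 + 10306632.12 = 43377099.48.
Divide by N: 43377099.48 / 593849 = 73.0440... → 73.04.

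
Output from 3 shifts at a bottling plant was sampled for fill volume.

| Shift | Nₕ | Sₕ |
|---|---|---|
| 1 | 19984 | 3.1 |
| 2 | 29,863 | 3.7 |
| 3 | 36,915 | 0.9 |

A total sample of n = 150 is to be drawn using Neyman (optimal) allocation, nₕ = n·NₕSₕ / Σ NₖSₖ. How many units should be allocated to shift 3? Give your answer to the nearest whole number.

Σ NₕSₕ = 19984·3.1 + 29863·3.7 + 36915·0.9 = 205667.
Share for 3: 33223.5/205667 = 0.16154.
n_3 = 150 × 0.16154 = 24.231... → 24.

24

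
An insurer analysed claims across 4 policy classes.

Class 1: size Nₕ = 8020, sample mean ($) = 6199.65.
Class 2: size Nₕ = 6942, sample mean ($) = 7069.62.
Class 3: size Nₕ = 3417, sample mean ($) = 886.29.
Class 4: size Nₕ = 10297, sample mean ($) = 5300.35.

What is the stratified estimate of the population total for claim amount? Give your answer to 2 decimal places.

1: 8020·6199.65 = 49721193
2: 6942·7069.62 = 49077302.04
3: 3417·886.29 = 3028452.93
4: 10297·5300.35 = 54577703.95
τ̂ = Σ Nₕx̄ₕ = 156404651.92.

156404651.92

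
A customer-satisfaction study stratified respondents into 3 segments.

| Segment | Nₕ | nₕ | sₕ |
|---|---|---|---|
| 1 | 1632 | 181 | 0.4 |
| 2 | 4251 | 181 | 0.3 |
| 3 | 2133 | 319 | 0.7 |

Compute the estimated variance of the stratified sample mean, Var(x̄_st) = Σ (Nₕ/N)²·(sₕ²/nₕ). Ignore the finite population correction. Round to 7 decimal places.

N = 8016; Wₕ = Nₕ/N.
segment 1: (1632/8016)²·0.4²/181 = 0.0000366409
segment 2: (4251/8016)²·0.3²/181 = 0.0001398398
segment 3: (2133/8016)²·0.7²/319 = 0.0001087606
Sum = 0.0002852413 → 0.0002852.

0.0002852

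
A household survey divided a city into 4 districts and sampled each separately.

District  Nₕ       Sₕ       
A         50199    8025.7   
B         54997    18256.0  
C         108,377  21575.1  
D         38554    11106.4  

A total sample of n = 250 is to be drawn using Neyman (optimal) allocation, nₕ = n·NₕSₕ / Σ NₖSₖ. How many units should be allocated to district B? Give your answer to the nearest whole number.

60

Σ NₕSₕ = 50199·8025.7 + 54997·18256.0 + 108377·21575.1 + 38554·11106.4 = 4173348104.6.
Share for B: 1004025232/4173348104.6 = 0.24058.
n_B = 250 × 0.24058 = 60.145... → 60.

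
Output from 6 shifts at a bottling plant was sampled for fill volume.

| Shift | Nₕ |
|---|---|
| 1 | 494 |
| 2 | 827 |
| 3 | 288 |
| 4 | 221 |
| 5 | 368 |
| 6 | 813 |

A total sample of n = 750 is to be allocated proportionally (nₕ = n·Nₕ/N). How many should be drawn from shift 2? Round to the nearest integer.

206

Share of shift 2 = 827/3011 = 0.27466.
Allocate 750 × 0.27466 = 205.995... → 206.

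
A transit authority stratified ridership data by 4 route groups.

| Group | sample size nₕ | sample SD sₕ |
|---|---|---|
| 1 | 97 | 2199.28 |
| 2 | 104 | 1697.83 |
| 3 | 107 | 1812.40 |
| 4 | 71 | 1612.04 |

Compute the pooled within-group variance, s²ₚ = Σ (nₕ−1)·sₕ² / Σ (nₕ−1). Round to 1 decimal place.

3443577.9

1: (97−1)·2199.28² = 96·4836832.5184 = 464335921.7664
2: (104−1)·1697.83² = 103·2882626.7089 = 296910551.0167
3: (107−1)·1812.40² = 106·3284793.76 = 348188138.56
4: (71−1)·1612.04² = 70·2598672.9616 = 181907107.312
Numerator = 1291341718.6551; denominator = Σ(nₕ−1) = 375.
s²ₚ = 1291341718.6551/375 = 3443577.916... → 3443577.9.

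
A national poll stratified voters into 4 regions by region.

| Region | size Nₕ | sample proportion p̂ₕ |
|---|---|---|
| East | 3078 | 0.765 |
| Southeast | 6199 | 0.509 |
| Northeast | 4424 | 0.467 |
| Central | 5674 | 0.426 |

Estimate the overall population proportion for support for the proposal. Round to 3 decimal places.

N = 3078 + 6199 + 4424 + 5674 = 19375.
Overall proportion = Σ (Nₕ/N)·p̂ₕ.
Σ Nₕp̂ₕ = 2354.67 + 3155.291 + 2066.008 + 2417.124 = 9993.093.
9993.093 / 19375 = 0.51577... → 0.516.

0.516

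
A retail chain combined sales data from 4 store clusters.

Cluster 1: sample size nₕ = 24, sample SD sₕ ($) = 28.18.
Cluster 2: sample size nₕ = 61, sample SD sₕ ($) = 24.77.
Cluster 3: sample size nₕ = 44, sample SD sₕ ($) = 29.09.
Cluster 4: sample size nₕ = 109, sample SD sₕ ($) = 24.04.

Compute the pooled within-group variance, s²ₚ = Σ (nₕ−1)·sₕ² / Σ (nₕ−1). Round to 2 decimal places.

Degrees of freedom: 23 + 60 + 43 + 108 = 234.
Σ(nₕ−1)sₕ² = 23·794.1124 + 60·613.5529 + 43·846.2281 + 108·577.9216 = 153881.1003.
s²ₚ = 153881.1003 / 234 = 657.6115... → 657.61.

657.61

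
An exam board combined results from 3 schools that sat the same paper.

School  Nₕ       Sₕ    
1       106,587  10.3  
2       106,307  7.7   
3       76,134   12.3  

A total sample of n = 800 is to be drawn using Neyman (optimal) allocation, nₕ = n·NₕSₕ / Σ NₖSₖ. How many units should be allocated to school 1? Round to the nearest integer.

308

1: NₕSₕ = 106587·10.3 = 1097846.1
2: NₕSₕ = 106307·7.7 = 818563.9
3: NₕSₕ = 76134·12.3 = 936448.2
Σ NₕSₕ = 2852858.2.
n_1 = 800·1097846.1/2852858.2 = 307.859... → 308.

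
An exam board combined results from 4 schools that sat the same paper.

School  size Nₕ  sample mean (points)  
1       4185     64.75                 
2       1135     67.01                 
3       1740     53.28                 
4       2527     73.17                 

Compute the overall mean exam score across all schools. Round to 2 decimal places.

65.16

N = 4185 + 1135 + 1740 + 2527 = 9587.
Overall mean = Σ (Nₕ/N)·x̄ₕ — weight by population share, not a simple average.
Σ Nₕx̄ₕ = 4185·64.75 + 1135·67.01 + 1740·53.28 + 2527·73.17 = 270978.75 + 76056.35 + 92707.2 + 184900.59 = 624642.89.
Divide by N: 624642.89 / 9587 = 65.1552... → 65.16.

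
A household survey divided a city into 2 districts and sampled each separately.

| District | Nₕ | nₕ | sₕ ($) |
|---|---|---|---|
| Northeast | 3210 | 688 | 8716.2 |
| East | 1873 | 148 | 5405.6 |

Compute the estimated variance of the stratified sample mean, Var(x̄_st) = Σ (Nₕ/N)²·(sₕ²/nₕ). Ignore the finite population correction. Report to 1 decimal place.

N = 5083; Wₕ = Nₕ/N.
district Northeast: (3210/5083)²·8716.2²/688 = 44038.8309
district East: (1873/5083)²·5405.6²/148 = 26807.8159
Sum = 70846.6467 → 70846.6.

70846.6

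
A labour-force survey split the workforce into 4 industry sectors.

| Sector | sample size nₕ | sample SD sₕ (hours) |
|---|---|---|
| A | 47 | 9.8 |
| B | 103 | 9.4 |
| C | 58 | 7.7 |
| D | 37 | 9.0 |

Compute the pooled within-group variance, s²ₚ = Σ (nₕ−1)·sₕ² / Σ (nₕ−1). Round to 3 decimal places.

81.851

Degrees of freedom: 46 + 102 + 57 + 36 = 241.
Σ(nₕ−1)sₕ² = 46·96.04 + 102·88.36 + 57·59.29 + 36·81 = 19726.09.
s²ₚ = 19726.09 / 241 = 81.85100... → 81.851.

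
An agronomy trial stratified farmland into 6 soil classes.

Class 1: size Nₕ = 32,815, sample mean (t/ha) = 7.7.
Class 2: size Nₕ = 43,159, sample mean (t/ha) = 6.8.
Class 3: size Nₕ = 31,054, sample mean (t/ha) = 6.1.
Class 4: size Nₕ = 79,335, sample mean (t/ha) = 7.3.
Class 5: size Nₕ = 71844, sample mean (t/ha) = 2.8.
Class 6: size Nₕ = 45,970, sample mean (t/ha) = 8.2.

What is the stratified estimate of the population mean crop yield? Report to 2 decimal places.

x̄_st = (Σ Nₕx̄ₕ) / (Σ Nₕ) = (32815·7.7 + 43159·6.8 + 31054·6.1 + 79335·7.3 + 71844·2.8 + 45970·8.2) / 304177
= 1892848.8 / 304177 = 6.2229... → 6.22.

6.22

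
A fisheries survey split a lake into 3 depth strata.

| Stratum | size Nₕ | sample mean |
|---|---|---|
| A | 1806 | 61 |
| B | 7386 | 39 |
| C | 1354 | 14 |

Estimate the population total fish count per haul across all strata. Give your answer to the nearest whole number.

A: 1806·61 = 110166
B: 7386·39 = 288054
C: 1354·14 = 18956
τ̂ = Σ Nₕx̄ₕ = 417176.

417176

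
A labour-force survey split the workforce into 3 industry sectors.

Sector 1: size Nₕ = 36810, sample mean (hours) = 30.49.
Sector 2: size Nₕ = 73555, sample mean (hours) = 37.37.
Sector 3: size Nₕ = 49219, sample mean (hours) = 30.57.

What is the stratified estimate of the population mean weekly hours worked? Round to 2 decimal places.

x̄_st = (Σ Nₕx̄ₕ) / (Σ Nₕ) = (36810·30.49 + 73555·37.37 + 49219·30.57) / 159584
= 5375712.08 / 159584 = 33.6858... → 33.69.

33.69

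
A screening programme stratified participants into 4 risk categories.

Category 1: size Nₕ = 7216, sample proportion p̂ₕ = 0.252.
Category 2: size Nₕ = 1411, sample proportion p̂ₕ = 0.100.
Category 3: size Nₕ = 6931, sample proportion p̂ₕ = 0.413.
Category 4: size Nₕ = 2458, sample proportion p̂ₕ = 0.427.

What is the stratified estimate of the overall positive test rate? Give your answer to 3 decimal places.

N = 7216 + 1411 + 6931 + 2458 = 18016.
Overall proportion = Σ (Nₕ/N)·p̂ₕ.
Σ Nₕp̂ₕ = 1818.432 + 141.1 + 2862.503 + 1049.566 = 5871.601.
5871.601 / 18016 = 0.32591... → 0.326.

0.326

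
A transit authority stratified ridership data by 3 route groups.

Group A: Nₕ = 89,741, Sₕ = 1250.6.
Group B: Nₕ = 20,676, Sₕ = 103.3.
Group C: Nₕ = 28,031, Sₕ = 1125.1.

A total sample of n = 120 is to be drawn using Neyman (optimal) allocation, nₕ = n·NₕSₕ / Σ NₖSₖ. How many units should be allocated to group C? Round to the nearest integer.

26

Σ NₕSₕ = 89741·1250.6 + 20676·103.3 + 28031·1125.1 = 145903603.5.
Share for C: 31537678.1/145903603.5 = 0.21615.
n_C = 120 × 0.21615 = 25.939... → 26.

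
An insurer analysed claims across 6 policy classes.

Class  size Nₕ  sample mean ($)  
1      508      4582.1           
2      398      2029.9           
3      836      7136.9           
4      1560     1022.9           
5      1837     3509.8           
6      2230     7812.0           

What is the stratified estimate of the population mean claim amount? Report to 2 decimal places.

4690.74

N = 508 + 398 + 836 + 1560 + 1837 + 2230 = 7369.
The stratified mean weights each stratum mean by its population share Nₕ/N.
Σ Nₕx̄ₕ = 508·4582.1 + 398·2029.9 + 836·7136.9 + 1560·1022.9 + 1837·3509.8 + 2230·7812.0 = 2327706.8 + 807900.2 + 5966448.4 + 1595724 + 6447502.6 + 17420760 = 34566042.
Divide by N: 34566042 / 7369 = 4690.7371... → 4690.74.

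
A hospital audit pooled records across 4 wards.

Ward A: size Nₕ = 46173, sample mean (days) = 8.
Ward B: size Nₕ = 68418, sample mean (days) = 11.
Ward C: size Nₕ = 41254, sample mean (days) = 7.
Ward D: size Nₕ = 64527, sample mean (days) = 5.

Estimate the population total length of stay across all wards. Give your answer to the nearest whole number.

1733395

Population total = Σ Nₕ·x̄ₕ (each stratum's size times its mean).
46173·8 + 68418·11 + 41254·7 + 64527·5 = 369384 + 752598 + 288778 + 322635 = 1733395.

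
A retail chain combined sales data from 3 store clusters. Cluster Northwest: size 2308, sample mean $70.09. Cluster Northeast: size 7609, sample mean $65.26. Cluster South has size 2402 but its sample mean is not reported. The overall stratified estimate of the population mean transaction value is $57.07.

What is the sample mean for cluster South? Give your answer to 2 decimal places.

N = 2308 + 7609 + 2402 = 12319.
Overall total = μ·N = 57.07·12319 = 703045.33.
Subtract the known strata: 2308·70.09 + 7609·65.26 = 658331.06.
Remaining total for cluster South: 703045.33 − 658331.06 = 44714.27.
Divide by its size: 44714.27 / 2402 = 18.6154... → 18.62.

18.62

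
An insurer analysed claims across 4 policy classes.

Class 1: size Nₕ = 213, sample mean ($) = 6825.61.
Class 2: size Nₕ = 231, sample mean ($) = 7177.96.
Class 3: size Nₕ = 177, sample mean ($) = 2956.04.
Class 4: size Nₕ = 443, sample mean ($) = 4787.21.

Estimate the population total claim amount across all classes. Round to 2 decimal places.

5755916.80

Population total = Σ Nₕ·x̄ₕ (each stratum's size times its mean).
213·6825.61 + 231·7177.96 + 177·2956.04 + 443·4787.21 = 1453854.93 + 1658108.76 + 523219.08 + 2120734.03 = 5755916.80.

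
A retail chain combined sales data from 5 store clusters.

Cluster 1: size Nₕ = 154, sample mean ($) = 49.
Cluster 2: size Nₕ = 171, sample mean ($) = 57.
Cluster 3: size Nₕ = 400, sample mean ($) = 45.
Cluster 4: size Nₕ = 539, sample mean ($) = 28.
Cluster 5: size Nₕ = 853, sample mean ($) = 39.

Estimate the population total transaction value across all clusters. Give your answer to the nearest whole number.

83652

Population total = Σ Nₕ·x̄ₕ (each stratum's size times its mean).
154·49 + 171·57 + 400·45 + 539·28 + 853·39 = 7546 + 9747 + 18000 + 15092 + 33267 = 83652.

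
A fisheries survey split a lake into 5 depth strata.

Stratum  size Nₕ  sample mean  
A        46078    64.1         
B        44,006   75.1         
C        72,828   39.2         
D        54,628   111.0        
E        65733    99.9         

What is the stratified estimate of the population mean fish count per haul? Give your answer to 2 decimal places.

76.76

x̄_st = (Σ Nₕx̄ₕ) / (Σ Nₕ) = (46078·64.1 + 44006·75.1 + 72828·39.2 + 54628·111.0 + 65733·99.9) / 283273
= 21743742.7 / 283273 = 76.7590... → 76.76.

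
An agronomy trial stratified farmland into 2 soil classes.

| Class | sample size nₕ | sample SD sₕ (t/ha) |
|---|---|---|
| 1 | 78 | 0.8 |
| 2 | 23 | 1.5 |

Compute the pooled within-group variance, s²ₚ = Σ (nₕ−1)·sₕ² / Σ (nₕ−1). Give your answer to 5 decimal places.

Degrees of freedom: 77 + 22 = 99.
Σ(nₕ−1)sₕ² = 77·0.64 + 22·2.25 = 98.78.
s²ₚ = 98.78 / 99 = 0.9977778... → 0.99778.

0.99778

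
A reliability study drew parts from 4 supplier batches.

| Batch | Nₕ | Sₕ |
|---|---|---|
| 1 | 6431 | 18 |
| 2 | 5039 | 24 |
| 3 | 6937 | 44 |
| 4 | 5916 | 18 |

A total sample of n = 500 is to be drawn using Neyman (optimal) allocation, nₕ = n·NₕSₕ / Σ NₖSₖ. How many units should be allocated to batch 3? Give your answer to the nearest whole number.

Σ NₕSₕ = 6431·18 + 5039·24 + 6937·44 + 5916·18 = 648410.
Share for 3: 305228/648410 = 0.47073.
n_3 = 500 × 0.47073 = 235.367... → 235.

235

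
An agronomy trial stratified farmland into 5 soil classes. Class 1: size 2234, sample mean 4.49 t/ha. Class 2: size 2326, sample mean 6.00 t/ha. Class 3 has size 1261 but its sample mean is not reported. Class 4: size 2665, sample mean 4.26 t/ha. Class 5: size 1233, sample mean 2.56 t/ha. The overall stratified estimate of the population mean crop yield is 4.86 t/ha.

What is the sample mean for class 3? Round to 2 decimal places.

6.93

Σ Nₕx̄ₕ = N·μ, so 1261·x̄_3 = 9719·4.86 − (2234·4.49 + 2326·6.00 + 2665·4.26 + 1233·2.56).
= 47234.34 − 38496.04 = 8738.3.
x̄_3 = 8738.3 / 1261 = 6.9297... → 6.93.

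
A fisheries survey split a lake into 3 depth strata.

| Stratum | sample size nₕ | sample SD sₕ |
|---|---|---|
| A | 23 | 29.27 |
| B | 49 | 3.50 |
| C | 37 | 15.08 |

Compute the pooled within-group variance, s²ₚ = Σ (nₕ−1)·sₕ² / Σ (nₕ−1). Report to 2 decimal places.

Degrees of freedom: 22 + 48 + 36 = 106.
Σ(nₕ−1)sₕ² = 22·856.7329 + 48·12.25 + 36·227.4064 = 27622.7542.
s²ₚ = 27622.7542 / 106 = 260.5920... → 260.59.

260.59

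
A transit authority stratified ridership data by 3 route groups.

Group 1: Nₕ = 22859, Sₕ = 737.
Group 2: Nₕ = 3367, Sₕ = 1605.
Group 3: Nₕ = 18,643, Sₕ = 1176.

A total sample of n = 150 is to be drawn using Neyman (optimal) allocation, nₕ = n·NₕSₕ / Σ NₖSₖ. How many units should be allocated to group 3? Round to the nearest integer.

Σ NₕSₕ = 22859·737 + 3367·1605 + 18643·1176 = 44175286.
Share for 3: 21924168/44175286 = 0.49630.
n_3 = 150 × 0.49630 = 74.445... → 74.

74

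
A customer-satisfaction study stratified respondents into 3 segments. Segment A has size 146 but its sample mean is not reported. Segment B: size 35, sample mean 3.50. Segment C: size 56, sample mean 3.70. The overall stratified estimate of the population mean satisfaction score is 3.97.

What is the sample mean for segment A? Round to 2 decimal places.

4.19

N = 146 + 35 + 56 = 237.
Overall total = μ·N = 3.97·237 = 940.89.
Subtract the known strata: 35·3.50 + 56·3.70 = 329.7.
Remaining total for segment A: 940.89 − 329.7 = 611.19.
Divide by its size: 611.19 / 146 = 4.1862... → 4.19.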